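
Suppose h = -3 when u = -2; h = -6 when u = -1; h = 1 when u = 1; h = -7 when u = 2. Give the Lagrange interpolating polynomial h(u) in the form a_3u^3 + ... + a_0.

h(u) = -(3/2)u^3 - (5/6)u^2 + 5u - 5/3

L_0(u) = (u + 1)(u - 1)(u - 2) / [-12] = -(1/12)u^3 + (1/6)u^2 + (1/12)u - 1/6
L_1(u) = (u + 2)(u - 1)(u - 2) / [6] = (1/6)u^3 - (1/6)u^2 - (2/3)u + 2/3
L_2(u) = (u + 2)(u + 1)(u - 2) / [-6] = -(1/6)u^3 - (1/6)u^2 + (2/3)u + 2/3
L_3(u) = (u + 2)(u + 1)(u - 1) / [12] = (1/12)u^3 + (1/6)u^2 - (1/12)u - 1/6
h(u) = (-3)·L_0 + (-6)·L_1 + 1·L_2 + (-7)·L_3
  (-3)·L_0(u) = (1/4)u^3 - (1/2)u^2 - (1/4)u + 1/2
  (-6)·L_1(u) = -u^3 + u^2 + 4u - 4
  1·L_2(u) = -(1/6)u^3 - (1/6)u^2 + (2/3)u + 2/3
  (-7)·L_3(u) = -(7/12)u^3 - (7/6)u^2 + (7/12)u + 7/6
Adding term by term: -(3/2)u^3 - (5/6)u^2 + 5u - 5/3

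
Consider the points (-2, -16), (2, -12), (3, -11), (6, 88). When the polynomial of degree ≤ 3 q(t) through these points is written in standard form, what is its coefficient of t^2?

L_0(t) = (t - 2)(t - 3)(t - 6) / [-160] = -(1/160)t^3 + (11/160)t^2 - (9/40)t + 9/40
L_1(t) = (t + 2)(t - 3)(t - 6) / [16] = (1/16)t^3 - (7/16)t^2 + 9/4
L_2(t) = (t + 2)(t - 2)(t - 6) / [-15] = -(1/15)t^3 + (2/5)t^2 + (4/15)t - 8/5
L_3(t) = (t + 2)(t - 2)(t - 3) / [96] = (1/96)t^3 - (1/32)t^2 - (1/24)t + 1/8
q(t) = (-16)·L_0 + (-12)·L_1 + (-11)·L_2 + 88·L_3
Only the coefficient of t^2 is needed; take it from each L_i and combine:
(-16)·(11/160) + (-12)·(-7/16) + (-11)·(2/5) + 88·(-1/32) = -3

-3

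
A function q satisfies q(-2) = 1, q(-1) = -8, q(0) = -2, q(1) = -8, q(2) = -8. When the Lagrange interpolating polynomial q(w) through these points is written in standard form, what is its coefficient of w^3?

L_0(w) = (w + 1)w(w - 1)(w - 2) / [24] = (1/24)w^4 - (1/12)w^3 - (1/24)w^2 + (1/12)w
L_1(w) = (w + 2)w(w - 1)(w - 2) / [-6] = -(1/6)w^4 + (1/6)w^3 + (2/3)w^2 - (2/3)w
L_2(w) = (w + 2)(w + 1)(w - 1)(w - 2) / [4] = (1/4)w^4 - (5/4)w^2 + 1
L_3(w) = (w + 2)(w + 1)w(w - 2) / [-6] = -(1/6)w^4 - (1/6)w^3 + (2/3)w^2 + (2/3)w
L_4(w) = (w + 2)(w + 1)w(w - 1) / [24] = (1/24)w^4 + (1/12)w^3 - (1/24)w^2 - (1/12)w
q(w) = 1·L_0 + (-8)·L_1 + (-2)·L_2 + (-8)·L_3 + (-8)·L_4
Only the coefficient of w^3 is needed; take it from each L_i and combine:
1·(-1/12) + (-8)·(1/6) + (-2)·(0) + (-8)·(-1/6) + (-8)·(1/12) = -3/4

-3/4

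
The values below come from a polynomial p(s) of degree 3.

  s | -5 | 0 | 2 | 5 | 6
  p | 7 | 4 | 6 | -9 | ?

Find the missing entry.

The 4 known values determine p uniquely (degree ≤ 3).
Evaluate each Lagrange basis at s = 6:
L_0(6) = (6)·(4)·(1)/[(-5)·(-7)·(-10)] = -12/175
L_1(6) = (11)·(4)·(1)/[(5)·(-2)·(-5)] = 22/25
L_2(6) = (11)·(6)·(1)/[(7)·(2)·(-3)] = -11/7
L_3(6) = (11)·(6)·(4)/[(10)·(5)·(3)] = 44/25
Sum: 7·(-12/175) + 4·(22/25) + 6·(-11/7) + (-9)·(44/25) = -778/35

-778/35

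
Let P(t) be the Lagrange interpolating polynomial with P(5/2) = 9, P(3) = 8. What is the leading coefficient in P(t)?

The leading coefficient equals the top divided difference P[5/2,3].
P[5/2,3] = (8 - 9) / (3 - 5/2) = -2

-2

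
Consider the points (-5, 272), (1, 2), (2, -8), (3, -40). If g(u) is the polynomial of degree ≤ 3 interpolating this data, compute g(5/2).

-41/2

Using Newton's divided-difference form:
g[-5,1] = (2 - 272) / (1 - (-5)) = -45
g[1,2] = (-8 - 2) / (2 - 1) = -10
g[2,3] = (-40 - (-8)) / (3 - 2) = -32
g[-5,1,2] = (-10 - (-45)) / (2 - (-5)) = 5
g[1,2,3] = (-32 - (-10)) / (3 - 1) = -11
g[-5,1,2,3] = (-11 - 5) / (3 - (-5)) = -2
g(5/2) = 272 + (-45)·(15/2) + 5·(15/2)·(3/2) + (-2)·(15/2)·(3/2)·(1/2) = -41/2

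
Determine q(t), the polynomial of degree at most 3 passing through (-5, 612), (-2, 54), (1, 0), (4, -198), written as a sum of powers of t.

Newton's divided differences:
q[-5,-2] = (54 - 612) / (-2 - (-5)) = -186
q[-2,1] = (0 - 54) / (1 - (-2)) = -18
q[1,4] = (-198 - 0) / (4 - 1) = -66
q[-5,-2,1] = (-18 - (-186)) / (1 - (-5)) = 28
q[-2,1,4] = (-66 - (-18)) / (4 - (-2)) = -8
q[-5,-2,1,4] = (-8 - 28) / (4 - (-5)) = -4
q(t) = 612 + (-186)·(t + 5) + 28·(t + 5)(t + 2) + (-4)·(t + 5)(t + 2)(t - 1)
Expanding: q(t) = -4t^3 + 4t^2 - 2t + 2

q(t) = -4t^3 + 4t^2 - 2t + 2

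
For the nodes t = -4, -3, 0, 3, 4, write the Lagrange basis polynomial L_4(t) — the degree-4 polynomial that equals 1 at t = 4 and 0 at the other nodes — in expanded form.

L_4(t) = (t + 4)(t + 3)t(t - 3) / [(8)·(7)·(4)·(1)]
       = (t^4 + 4t^3 - 9t^2 - 36t) / (224)

L_4(t) = (1/224)t^4 + (1/56)t^3 - (9/224)t^2 - (9/56)t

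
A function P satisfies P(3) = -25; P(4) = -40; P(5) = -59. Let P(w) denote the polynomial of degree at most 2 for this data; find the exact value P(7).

Using Newton's divided-difference form:
P[3,4] = (-40 - (-25)) / (4 - 3) = -15
P[4,5] = (-59 - (-40)) / (5 - 4) = -19
P[3,4,5] = (-19 - (-15)) / (5 - 3) = -2
P(7) = -25 + (-15)·(4) + (-2)·(4)·(3) = -109

-109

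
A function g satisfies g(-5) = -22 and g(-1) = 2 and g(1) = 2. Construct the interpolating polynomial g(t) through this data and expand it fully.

Build the Lagrange basis polynomials:
L_0(t) = (t + 1)(t - 1) / [24] = (1/24)t^2 - 1/24
L_1(t) = (t + 5)(t - 1) / [-8] = -(1/8)t^2 - (1/2)t + 5/8
L_2(t) = (t + 5)(t + 1) / [12] = (1/12)t^2 + (1/2)t + 5/12
g(t) = (-22)·L_0 + 2·L_1 + 2·L_2
  (-22)·L_0(t) = -(11/12)t^2 + 11/12
  2·L_1(t) = -(1/4)t^2 - t + 5/4
  2·L_2(t) = (1/6)t^2 + t + 5/6
Adding term by term: -t^2 + 3

g(t) = -t^2 + 3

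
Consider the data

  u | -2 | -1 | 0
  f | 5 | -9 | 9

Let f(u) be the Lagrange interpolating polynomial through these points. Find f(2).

Evaluate each Lagrange basis at u = 2:
L_0(2) = (3)·(2)/[(-1)·(-2)] = 3
L_1(2) = (4)·(2)/[(1)·(-1)] = -8
L_2(2) = (4)·(3)/[(2)·(1)] = 6
Sum: 5·(3) + (-9)·(-8) + 9·(6) = 141

141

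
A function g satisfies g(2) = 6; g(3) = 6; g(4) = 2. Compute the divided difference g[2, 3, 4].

-2

g[2,3] = (6 - 6) / (3 - 2) = 0
g[3,4] = (2 - 6) / (4 - 3) = -4
g[2,3,4] = (-4 - 0) / (4 - 2) = -2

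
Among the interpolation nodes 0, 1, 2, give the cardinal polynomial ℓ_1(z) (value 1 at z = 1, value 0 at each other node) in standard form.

ℓ_1(z) = z(z - 2) / [(1)·(-1)]
       = (z^2 - 2z) / (-1)

ℓ_1(z) = -z^2 + 2z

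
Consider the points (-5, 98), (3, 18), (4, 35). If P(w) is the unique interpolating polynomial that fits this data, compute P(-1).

L_0(-1) = (-4)·(-5)/[(-8)·(-9)] = 5/18
L_1(-1) = (4)·(-5)/[(8)·(-1)] = 5/2
L_2(-1) = (4)·(-4)/[(9)·(1)] = -16/9
Sum: 98·(5/18) + 18·(5/2) + 35·(-16/9) = 10

10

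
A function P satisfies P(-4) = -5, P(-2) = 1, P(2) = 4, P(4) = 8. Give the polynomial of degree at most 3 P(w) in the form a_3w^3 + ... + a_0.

L_0(w) = (w + 2)(w - 2)(w - 4) / [-96] = -(1/96)w^3 + (1/24)w^2 + (1/24)w - 1/6
L_1(w) = (w + 4)(w - 2)(w - 4) / [48] = (1/48)w^3 - (1/24)w^2 - (1/3)w + 2/3
L_2(w) = (w + 4)(w + 2)(w - 4) / [-48] = -(1/48)w^3 - (1/24)w^2 + (1/3)w + 2/3
L_3(w) = (w + 4)(w + 2)(w - 2) / [96] = (1/96)w^3 + (1/24)w^2 - (1/24)w - 1/6
P(w) = (-5)·L_0 + 1·L_1 + 4·L_2 + 8·L_3
  (-5)·L_0(w) = (5/96)w^3 - (5/24)w^2 - (5/24)w + 5/6
  1·L_1(w) = (1/48)w^3 - (1/24)w^2 - (1/3)w + 2/3
  4·L_2(w) = -(1/12)w^3 - (1/6)w^2 + (4/3)w + 8/3
  8·L_3(w) = (1/12)w^3 + (1/3)w^2 - (1/3)w - 4/3
Adding term by term: (7/96)w^3 - (1/12)w^2 + (11/24)w + 17/6

P(w) = (7/96)w^3 - (1/12)w^2 + (11/24)w + 17/6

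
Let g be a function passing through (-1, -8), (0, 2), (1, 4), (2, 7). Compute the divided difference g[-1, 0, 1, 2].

g[-1,0] = (2 - (-8)) / (0 - (-1)) = 10
g[0,1] = (4 - 2) / (1 - 0) = 2
g[1,2] = (7 - 4) / (2 - 1) = 3
g[-1,0,1] = (2 - 10) / (1 - (-1)) = -4
g[0,1,2] = (3 - 2) / (2 - 0) = 1/2
g[-1,0,1,2] = (1/2 - (-4)) / (2 - (-1)) = 3/2

3/2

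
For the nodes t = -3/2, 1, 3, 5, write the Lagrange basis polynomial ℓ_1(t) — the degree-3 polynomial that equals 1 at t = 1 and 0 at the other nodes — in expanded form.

ℓ_1(t) = (1/20)t^3 - (13/40)t^2 + (3/20)t + 9/8

ℓ_1(t) = (t + 3/2)(t - 3)(t - 5) / [(5/2)·(-2)·(-4)]
       = (t^3 - (13/2)t^2 + 3t + 45/2) / (20)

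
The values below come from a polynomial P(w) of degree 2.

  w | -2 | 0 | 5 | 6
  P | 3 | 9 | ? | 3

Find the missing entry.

13/2

The 3 known values determine P uniquely (degree ≤ 2).
Evaluate each Lagrange basis at w = 5:
L_0(5) = (5)·(-1)/[(-2)·(-8)] = -5/16
L_1(5) = (7)·(-1)/[(2)·(-6)] = 7/12
L_2(5) = (7)·(5)/[(8)·(6)] = 35/48
Sum: 3·(-5/16) + 9·(7/12) + 3·(35/48) = 13/2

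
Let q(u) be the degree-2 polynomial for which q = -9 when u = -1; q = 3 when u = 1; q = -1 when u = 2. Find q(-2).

L_0(-2) = (-3)·(-4)/[(-2)·(-3)] = 2
L_1(-2) = (-1)·(-4)/[(2)·(-1)] = -2
L_2(-2) = (-1)·(-3)/[(3)·(1)] = 1
Sum: (-9)·(2) + 3·(-2) + (-1)·(1) = -25

-25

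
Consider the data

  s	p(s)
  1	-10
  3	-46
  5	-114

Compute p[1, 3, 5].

-4

p[1,3] = (-46 - (-10)) / (3 - 1) = -18
p[3,5] = (-114 - (-46)) / (5 - 3) = -34
p[1,3,5] = (-34 - (-18)) / (5 - 1) = -4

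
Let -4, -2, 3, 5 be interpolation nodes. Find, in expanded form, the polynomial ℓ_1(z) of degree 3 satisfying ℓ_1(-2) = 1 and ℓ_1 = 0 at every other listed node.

ℓ_1(z) = (1/70)z^3 - (2/35)z^2 - (17/70)z + 6/7

ℓ_1(z) = (z + 4)(z - 3)(z - 5) / [(2)·(-5)·(-7)]
       = (z^3 - 4z^2 - 17z + 60) / (70)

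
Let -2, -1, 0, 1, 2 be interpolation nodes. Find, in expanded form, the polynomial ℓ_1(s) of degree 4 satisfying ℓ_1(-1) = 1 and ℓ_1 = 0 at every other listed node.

ℓ_1(s) = -(1/6)s^4 + (1/6)s^3 + (2/3)s^2 - (2/3)s

ℓ_1(s) = (s + 2)s(s - 1)(s - 2) / [(1)·(-1)·(-2)·(-3)]
       = (s^4 - s^3 - 4s^2 + 4s) / (-6)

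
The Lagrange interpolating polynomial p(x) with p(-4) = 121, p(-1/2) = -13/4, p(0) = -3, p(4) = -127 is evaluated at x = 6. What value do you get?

L_0(6) = (13/2)·(6)·(2)/[(-7/2)·(-4)·(-8)] = -39/56
L_1(6) = (10)·(6)·(2)/[(7/2)·(-1/2)·(-9/2)] = 320/21
L_2(6) = (10)·(13/2)·(2)/[(4)·(1/2)·(-4)] = -65/4
L_3(6) = (10)·(13/2)·(6)/[(8)·(9/2)·(4)] = 65/24
Sum: 121·(-39/56) + (-13/4)·(320/21) + (-3)·(-65/4) + (-127)·(65/24) = -429

-429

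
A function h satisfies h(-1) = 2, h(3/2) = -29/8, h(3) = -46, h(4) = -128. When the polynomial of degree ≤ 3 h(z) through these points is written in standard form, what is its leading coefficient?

L_0(z) = (z - 3/2)(z - 3)(z - 4) / [-50] = -(1/50)z^3 + (17/100)z^2 - (9/20)z + 9/25
L_1(z) = (z + 1)(z - 3)(z - 4) / [75/8] = (8/75)z^3 - (16/25)z^2 + (8/15)z + 32/25
L_2(z) = (z + 1)(z - 3/2)(z - 4) / [-6] = -(1/6)z^3 + (3/4)z^2 - (1/12)z - 1
L_3(z) = (z + 1)(z - 3/2)(z - 3) / [25/2] = (2/25)z^3 - (7/25)z^2 + 9/25
h(z) = 2·L_0 + (-29/8)·L_1 + (-46)·L_2 + (-128)·L_3
Only the coefficient of z^3 is needed; take it from each L_i and combine:
2·(-1/50) + (-29/8)·(8/75) + (-46)·(-1/6) + (-128)·(2/25) = -3

-3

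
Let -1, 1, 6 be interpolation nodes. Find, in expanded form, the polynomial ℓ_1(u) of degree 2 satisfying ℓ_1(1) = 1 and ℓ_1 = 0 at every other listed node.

ℓ_1(u) = (u + 1)(u - 6) / [(2)·(-5)]
       = (u^2 - 5u - 6) / (-10)

ℓ_1(u) = -(1/10)u^2 + (1/2)u + 3/5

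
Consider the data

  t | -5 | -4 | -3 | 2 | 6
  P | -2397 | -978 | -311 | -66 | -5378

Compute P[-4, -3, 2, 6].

P[-4,-3] = (-311 - (-978)) / (-3 - (-4)) = 667
P[-3,2] = (-66 - (-311)) / (2 - (-3)) = 49
P[2,6] = (-5378 - (-66)) / (6 - 2) = -1328
P[-4,-3,2] = (49 - 667) / (2 - (-4)) = -103
P[-3,2,6] = (-1328 - 49) / (6 - (-3)) = -153
P[-4,-3,2,6] = (-153 - (-103)) / (6 - (-4)) = -5

-5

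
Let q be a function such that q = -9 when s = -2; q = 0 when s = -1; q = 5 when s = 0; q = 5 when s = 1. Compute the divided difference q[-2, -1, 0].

q[-2,-1] = (0 - (-9)) / (-1 - (-2)) = 9
q[-1,0] = (5 - 0) / (0 - (-1)) = 5
q[-2,-1,0] = (5 - 9) / (0 - (-2)) = -2

-2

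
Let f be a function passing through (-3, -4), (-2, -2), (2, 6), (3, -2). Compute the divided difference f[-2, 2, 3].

f[-2,2] = (6 - (-2)) / (2 - (-2)) = 2
f[2,3] = (-2 - 6) / (3 - 2) = -8
f[-2,2,3] = (-8 - 2) / (3 - (-2)) = -2

-2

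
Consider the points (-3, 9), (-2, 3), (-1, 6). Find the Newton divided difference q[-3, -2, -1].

q[-3,-2] = (3 - 9) / (-2 - (-3)) = -6
q[-2,-1] = (6 - 3) / (-1 - (-2)) = 3
q[-3,-2,-1] = (3 - (-6)) / (-1 - (-3)) = 9/2

9/2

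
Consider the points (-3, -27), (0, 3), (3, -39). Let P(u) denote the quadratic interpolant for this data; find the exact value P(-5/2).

Using Newton's divided-difference form:
P[-3,0] = (3 - (-27)) / (0 - (-3)) = 10
P[0,3] = (-39 - 3) / (3 - 0) = -14
P[-3,0,3] = (-14 - 10) / (3 - (-3)) = -4
P(-5/2) = -27 + 10·(1/2) + (-4)·(1/2)·(-5/2) = -17

-17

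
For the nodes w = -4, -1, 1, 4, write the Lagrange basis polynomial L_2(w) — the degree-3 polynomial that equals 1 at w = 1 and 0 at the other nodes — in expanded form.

L_2(w) = -(1/30)w^3 - (1/30)w^2 + (8/15)w + 8/15

L_2(w) = (w + 4)(w + 1)(w - 4) / [(5)·(2)·(-3)]
       = (w^3 + w^2 - 16w - 16) / (-30)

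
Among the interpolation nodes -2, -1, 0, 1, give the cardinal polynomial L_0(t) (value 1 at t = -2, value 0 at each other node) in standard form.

L_0(t) = -(1/6)t^3 + (1/6)t

L_0(t) = (t + 1)t(t - 1) / [(-1)·(-2)·(-3)]
       = (t^3 - t) / (-6)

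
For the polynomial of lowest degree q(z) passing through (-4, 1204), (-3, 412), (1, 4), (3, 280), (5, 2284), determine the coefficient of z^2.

2

Build the Lagrange basis polynomials:
L_0(z) = (z + 3)(z - 1)(z - 3)(z - 5) / [315] = (1/315)z^4 - (2/105)z^3 - (4/315)z^2 + (6/35)z - 1/7
L_1(z) = (z + 4)(z - 1)(z - 3)(z - 5) / [-192] = -(1/192)z^4 + (5/192)z^3 + (13/192)z^2 - (77/192)z + 5/16
L_2(z) = (z + 4)(z + 3)(z - 3)(z - 5) / [160] = (1/160)z^4 - (1/160)z^3 - (29/160)z^2 + (9/160)z + 9/8
L_3(z) = (z + 4)(z + 3)(z - 1)(z - 5) / [-168] = -(1/168)z^4 - (1/168)z^3 + (25/168)z^2 + (37/168)z - 5/14
L_4(z) = (z + 4)(z + 3)(z - 1)(z - 3) / [576] = (1/576)z^4 + (1/192)z^3 - (13/576)z^2 - (3/64)z + 1/16
q(z) = 1204·L_0 + 412·L_1 + 4·L_2 + 280·L_3 + 2284·L_4
Only the coefficient of z^2 is needed; take it from each L_i and combine:
1204·(-4/315) + 412·(13/192) + 4·(-29/160) + 280·(25/168) + 2284·(-13/576) = 2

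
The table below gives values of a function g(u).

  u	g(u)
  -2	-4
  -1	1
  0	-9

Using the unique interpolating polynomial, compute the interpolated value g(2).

Evaluate each Lagrange basis at u = 2:
L_0(2) = (3)·(2)/[(-1)·(-2)] = 3
L_1(2) = (4)·(2)/[(1)·(-1)] = -8
L_2(2) = (4)·(3)/[(2)·(1)] = 6
Sum: (-4)·(3) + 1·(-8) + (-9)·(6) = -74

-74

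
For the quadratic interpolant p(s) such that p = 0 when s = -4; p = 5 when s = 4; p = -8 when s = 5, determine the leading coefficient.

Build the Lagrange basis polynomials:
L_0(s) = (s - 4)(s - 5) / [72] = (1/72)s^2 - (1/8)s + 5/18
L_1(s) = (s + 4)(s - 5) / [-8] = -(1/8)s^2 + (1/8)s + 5/2
L_2(s) = (s + 4)(s - 4) / [9] = (1/9)s^2 - 16/9
p(s) = 0·L_0 + 5·L_1 + (-8)·L_2
Only the coefficient of s^2 is needed; take it from each L_i and combine:
0·(1/72) + 5·(-1/8) + (-8)·(1/9) = -109/72

-109/72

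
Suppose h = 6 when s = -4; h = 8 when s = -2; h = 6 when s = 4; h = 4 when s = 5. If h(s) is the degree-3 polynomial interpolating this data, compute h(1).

62/7

Evaluate each Lagrange basis at s = 1:
L_0(1) = (3)·(-3)·(-4)/[(-2)·(-8)·(-9)] = -1/4
L_1(1) = (5)·(-3)·(-4)/[(2)·(-6)·(-7)] = 5/7
L_2(1) = (5)·(3)·(-4)/[(8)·(6)·(-1)] = 5/4
L_3(1) = (5)·(3)·(-3)/[(9)·(7)·(1)] = -5/7
Sum: 6·(-1/4) + 8·(5/7) + 6·(5/4) + 4·(-5/7) = 62/7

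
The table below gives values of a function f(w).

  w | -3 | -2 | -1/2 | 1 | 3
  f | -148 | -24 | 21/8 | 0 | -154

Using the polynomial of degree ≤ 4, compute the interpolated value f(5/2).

Using Newton's divided-difference form:
f[-3,-2] = (-24 - (-148)) / (-2 - (-3)) = 124
f[-2,-1/2] = (21/8 - (-24)) / (-1/2 - (-2)) = 71/4
f[-1/2,1] = (0 - 21/8) / (1 - (-1/2)) = -7/4
f[1,3] = (-154 - 0) / (3 - 1) = -77
f[-3,-2,-1/2] = (71/4 - 124) / (-1/2 - (-3)) = -85/2
f[-2,-1/2,1] = (-7/4 - 71/4) / (1 - (-2)) = -13/2
f[-1/2,1,3] = (-77 - (-7/4)) / (3 - (-1/2)) = -43/2
f[-3,-2,-1/2,1] = (-13/2 - (-85/2)) / (1 - (-3)) = 9
f[-2,-1/2,1,3] = (-43/2 - (-13/2)) / (3 - (-2)) = -3
f[-3,-2,-1/2,1,3] = (-3 - 9) / (3 - (-3)) = -2
f(5/2) = -148 + 124·(11/2) + (-85/2)·(11/2)·(9/2) + 9·(11/2)·(9/2)·(3) + (-2)·(11/2)·(9/2)·(3)·(3/2) = -579/8

-579/8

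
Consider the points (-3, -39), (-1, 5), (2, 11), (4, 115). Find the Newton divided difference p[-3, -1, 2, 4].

p[-3,-1] = (5 - (-39)) / (-1 - (-3)) = 22
p[-1,2] = (11 - 5) / (2 - (-1)) = 2
p[2,4] = (115 - 11) / (4 - 2) = 52
p[-3,-1,2] = (2 - 22) / (2 - (-3)) = -4
p[-1,2,4] = (52 - 2) / (4 - (-1)) = 10
p[-3,-1,2,4] = (10 - (-4)) / (4 - (-3)) = 2

2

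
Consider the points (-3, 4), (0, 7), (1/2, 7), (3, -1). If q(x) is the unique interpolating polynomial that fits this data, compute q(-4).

Using Newton's divided-difference form:
q[-3,0] = (7 - 4) / (0 - (-3)) = 1
q[0,1/2] = (7 - 7) / (1/2 - 0) = 0
q[1/2,3] = (-1 - 7) / (3 - 1/2) = -16/5
q[-3,0,1/2] = (0 - 1) / (1/2 - (-3)) = -2/7
q[0,1/2,3] = (-16/5 - 0) / (3 - 0) = -16/15
q[-3,0,1/2,3] = (-16/15 - (-2/7)) / (3 - (-3)) = -41/315
q(-4) = 4 + 1·(-1) + (-2/7)·(-1)·(-4) + (-41/315)·(-1)·(-4)·(-9/2) = 21/5

21/5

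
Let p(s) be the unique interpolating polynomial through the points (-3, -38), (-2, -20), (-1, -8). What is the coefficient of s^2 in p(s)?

The leading coefficient equals the top divided difference p[-3,-2,-1].
p[-3,-2] = (-20 - (-38)) / (-2 - (-3)) = 18
p[-2,-1] = (-8 - (-20)) / (-1 - (-2)) = 12
p[-3,-2,-1] = (12 - 18) / (-1 - (-3)) = -3

-3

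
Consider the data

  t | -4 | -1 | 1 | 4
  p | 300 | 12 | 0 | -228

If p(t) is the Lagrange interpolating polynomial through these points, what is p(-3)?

Evaluate each Lagrange basis at t = -3:
L_0(-3) = (-2)·(-4)·(-7)/[(-3)·(-5)·(-8)] = 7/15
L_1(-3) = (1)·(-4)·(-7)/[(3)·(-2)·(-5)] = 14/15
L_2(-3) = (1)·(-2)·(-7)/[(5)·(2)·(-3)] = -7/15
L_3(-3) = (1)·(-2)·(-4)/[(8)·(5)·(3)] = 1/15
Sum: 300·(7/15) + 12·(14/15) + 0 + (-228)·(1/15) = 136

136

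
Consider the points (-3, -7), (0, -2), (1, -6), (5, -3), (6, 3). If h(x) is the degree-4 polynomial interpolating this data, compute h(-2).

Evaluate each Lagrange basis at x = -2:
L_0(-2) = (-2)·(-3)·(-7)·(-8)/[(-3)·(-4)·(-8)·(-9)] = 7/18
L_1(-2) = (1)·(-3)·(-7)·(-8)/[(3)·(-1)·(-5)·(-6)] = 28/15
L_2(-2) = (1)·(-2)·(-7)·(-8)/[(4)·(1)·(-4)·(-5)] = -7/5
L_3(-2) = (1)·(-2)·(-3)·(-8)/[(8)·(5)·(4)·(-1)] = 3/10
L_4(-2) = (1)·(-2)·(-3)·(-7)/[(9)·(6)·(5)·(1)] = -7/45
Sum: (-7)·(7/18) + (-2)·(28/15) + (-6)·(-7/5) + (-3)·(3/10) + 3·(-7/45) = 26/45

26/45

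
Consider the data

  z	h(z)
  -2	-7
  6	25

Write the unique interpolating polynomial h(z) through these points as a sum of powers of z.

Build the Lagrange basis polynomials:
L_0(z) = (z - 6) / [-8] = -(1/8)z + 3/4
L_1(z) = (z + 2) / [8] = (1/8)z + 1/4
h(z) = (-7)·L_0 + 25·L_1
  (-7)·L_0(z) = (7/8)z - 21/4
  25·L_1(z) = (25/8)z + 25/4
Adding term by term: 4z + 1

h(z) = 4z + 1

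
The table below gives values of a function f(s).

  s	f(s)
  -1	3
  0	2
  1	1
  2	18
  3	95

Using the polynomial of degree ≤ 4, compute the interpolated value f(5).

717

Evaluate each Lagrange basis at s = 5:
L_0(5) = (5)·(4)·(3)·(2)/[(-1)·(-2)·(-3)·(-4)] = 5
L_1(5) = (6)·(4)·(3)·(2)/[(1)·(-1)·(-2)·(-3)] = -24
L_2(5) = (6)·(5)·(3)·(2)/[(2)·(1)·(-1)·(-2)] = 45
L_3(5) = (6)·(5)·(4)·(2)/[(3)·(2)·(1)·(-1)] = -40
L_4(5) = (6)·(5)·(4)·(3)/[(4)·(3)·(2)·(1)] = 15
Sum: 3·(5) + 2·(-24) + 1·(45) + 18·(-40) + 95·(15) = 717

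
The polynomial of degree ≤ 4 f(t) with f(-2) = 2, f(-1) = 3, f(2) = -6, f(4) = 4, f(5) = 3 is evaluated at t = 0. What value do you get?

L_0(0) = (1)·(-2)·(-4)·(-5)/[(-1)·(-4)·(-6)·(-7)] = -5/21
L_1(0) = (2)·(-2)·(-4)·(-5)/[(1)·(-3)·(-5)·(-6)] = 8/9
L_2(0) = (2)·(1)·(-4)·(-5)/[(4)·(3)·(-2)·(-3)] = 5/9
L_3(0) = (2)·(1)·(-2)·(-5)/[(6)·(5)·(2)·(-1)] = -1/3
L_4(0) = (2)·(1)·(-2)·(-4)/[(7)·(6)·(3)·(1)] = 8/63
Sum: 2·(-5/21) + 3·(8/9) + (-6)·(5/9) + 4·(-1/3) + 3·(8/63) = -44/21

-44/21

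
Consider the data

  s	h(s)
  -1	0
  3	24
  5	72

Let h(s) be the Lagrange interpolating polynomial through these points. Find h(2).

Evaluate each Lagrange basis at s = 2:
L_0(2) = (-1)·(-3)/[(-4)·(-6)] = 1/8
L_1(2) = (3)·(-3)/[(4)·(-2)] = 9/8
L_2(2) = (3)·(-1)/[(6)·(2)] = -1/4
Sum: 0 + 24·(9/8) + 72·(-1/4) = 9

9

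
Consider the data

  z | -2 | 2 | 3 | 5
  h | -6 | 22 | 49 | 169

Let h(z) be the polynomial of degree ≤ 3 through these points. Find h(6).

274

L_0(6) = (4)·(3)·(1)/[(-4)·(-5)·(-7)] = -3/35
L_1(6) = (8)·(3)·(1)/[(4)·(-1)·(-3)] = 2
L_2(6) = (8)·(4)·(1)/[(5)·(1)·(-2)] = -16/5
L_3(6) = (8)·(4)·(3)/[(7)·(3)·(2)] = 16/7
Sum: (-6)·(-3/35) + 22·(2) + 49·(-16/5) + 169·(16/7) = 274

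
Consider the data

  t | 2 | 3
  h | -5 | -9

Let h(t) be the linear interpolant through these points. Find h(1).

Evaluate each Lagrange basis at t = 1:
L_0(1) = (-2)/[(-1)] = 2
L_1(1) = (-1)/[(1)] = -1
Sum: (-5)·(2) + (-9)·(-1) = -1

-1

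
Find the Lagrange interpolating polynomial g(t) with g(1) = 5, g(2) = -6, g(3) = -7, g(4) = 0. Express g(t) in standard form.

g(t) = -(1/3)t^3 + 7t^2 - (89/3)t + 28

Build the Lagrange basis polynomials:
L_0(t) = (t - 2)(t - 3)(t - 4) / [-6] = -(1/6)t^3 + (3/2)t^2 - (13/3)t + 4
L_1(t) = (t - 1)(t - 3)(t - 4) / [2] = (1/2)t^3 - 4t^2 + (19/2)t - 6
L_2(t) = (t - 1)(t - 2)(t - 4) / [-2] = -(1/2)t^3 + (7/2)t^2 - 7t + 4
L_3(t) = (t - 1)(t - 2)(t - 3) / [6] = (1/6)t^3 - t^2 + (11/6)t - 1
g(t) = 5·L_0 + (-6)·L_1 + (-7)·L_2 + 0·L_3
  5·L_0(t) = -(5/6)t^3 + (15/2)t^2 - (65/3)t + 20
  (-6)·L_1(t) = -3t^3 + 24t^2 - 57t + 36
  (-7)·L_2(t) = (7/2)t^3 - (49/2)t^2 + 49t - 28
  0·L_3(t) = 0
Adding term by term: -(1/3)t^3 + 7t^2 - (89/3)t + 28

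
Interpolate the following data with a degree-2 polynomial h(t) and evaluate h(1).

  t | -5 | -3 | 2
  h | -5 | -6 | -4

-172/35

Evaluate each Lagrange basis at t = 1:
L_0(1) = (4)·(-1)/[(-2)·(-7)] = -2/7
L_1(1) = (6)·(-1)/[(2)·(-5)] = 3/5
L_2(1) = (6)·(4)/[(7)·(5)] = 24/35
Sum: (-5)·(-2/7) + (-6)·(3/5) + (-4)·(24/35) = -172/35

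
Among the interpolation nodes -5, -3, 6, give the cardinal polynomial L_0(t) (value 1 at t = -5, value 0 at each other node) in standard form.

L_0(t) = (1/22)t^2 - (3/22)t - 9/11

L_0(t) = (t + 3)(t - 6) / [(-2)·(-11)]
       = (t^2 - 3t - 18) / (22)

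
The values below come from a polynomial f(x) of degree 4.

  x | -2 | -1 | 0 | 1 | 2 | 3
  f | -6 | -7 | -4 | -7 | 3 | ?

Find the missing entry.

74

The 5 known values determine f uniquely (degree ≤ 4).
Evaluate each Lagrange basis at x = 3:
L_0(3) = (4)·(3)·(2)·(1)/[(-1)·(-2)·(-3)·(-4)] = 1
L_1(3) = (5)·(3)·(2)·(1)/[(1)·(-1)·(-2)·(-3)] = -5
L_2(3) = (5)·(4)·(2)·(1)/[(2)·(1)·(-1)·(-2)] = 10
L_3(3) = (5)·(4)·(3)·(1)/[(3)·(2)·(1)·(-1)] = -10
L_4(3) = (5)·(4)·(3)·(2)/[(4)·(3)·(2)·(1)] = 5
Sum: (-6)·(1) + (-7)·(-5) + (-4)·(10) + (-7)·(-10) + 3·(5) = 74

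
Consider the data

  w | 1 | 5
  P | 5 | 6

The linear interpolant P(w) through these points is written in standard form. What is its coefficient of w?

1/4

Build the Lagrange basis polynomials:
L_0(w) = (w - 5) / [-4] = -(1/4)w + 5/4
L_1(w) = (w - 1) / [4] = (1/4)w - 1/4
P(w) = 5·L_0 + 6·L_1
Only the coefficient of w is needed; take it from each L_i and combine:
5·(-1/4) + 6·(1/4) = 1/4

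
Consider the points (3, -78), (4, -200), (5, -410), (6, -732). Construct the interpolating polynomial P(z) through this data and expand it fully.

P(z) = -4z^3 + 4z^2 - 2z

Build the Lagrange basis polynomials:
L_0(z) = (z - 4)(z - 5)(z - 6) / [-6] = -(1/6)z^3 + (5/2)z^2 - (37/3)z + 20
L_1(z) = (z - 3)(z - 5)(z - 6) / [2] = (1/2)z^3 - 7z^2 + (63/2)z - 45
L_2(z) = (z - 3)(z - 4)(z - 6) / [-2] = -(1/2)z^3 + (13/2)z^2 - 27z + 36
L_3(z) = (z - 3)(z - 4)(z - 5) / [6] = (1/6)z^3 - 2z^2 + (47/6)z - 10
P(z) = (-78)·L_0 + (-200)·L_1 + (-410)·L_2 + (-732)·L_3
  (-78)·L_0(z) = 13z^3 - 195z^2 + 962z - 1560
  (-200)·L_1(z) = -100z^3 + 1400z^2 - 6300z + 9000
  (-410)·L_2(z) = 205z^3 - 2665z^2 + 11070z - 14760
  (-732)·L_3(z) = -122z^3 + 1464z^2 - 5734z + 7320
Adding term by term: -4z^3 + 4z^2 - 2z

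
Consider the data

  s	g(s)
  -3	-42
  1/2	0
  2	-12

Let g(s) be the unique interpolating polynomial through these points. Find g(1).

-2

Using Newton's divided-difference form:
g[-3,1/2] = (0 - (-42)) / (1/2 - (-3)) = 12
g[1/2,2] = (-12 - 0) / (2 - 1/2) = -8
g[-3,1/2,2] = (-8 - 12) / (2 - (-3)) = -4
g(1) = -42 + 12·(4) + (-4)·(4)·(1/2) = -2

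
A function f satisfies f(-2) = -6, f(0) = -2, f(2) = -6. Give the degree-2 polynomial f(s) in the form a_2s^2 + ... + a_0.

f(s) = -s^2 - 2

Newton's divided differences:
f[-2,0] = (-2 - (-6)) / (0 - (-2)) = 2
f[0,2] = (-6 - (-2)) / (2 - 0) = -2
f[-2,0,2] = (-2 - 2) / (2 - (-2)) = -1
f(s) = -6 + 2·(s + 2) + (-1)·(s + 2)s
Expanding: f(s) = -s^2 - 2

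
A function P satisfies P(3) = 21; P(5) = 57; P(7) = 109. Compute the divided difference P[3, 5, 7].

2

P[3,5] = (57 - 21) / (5 - 3) = 18
P[5,7] = (109 - 57) / (7 - 5) = 26
P[3,5,7] = (26 - 18) / (7 - 3) = 2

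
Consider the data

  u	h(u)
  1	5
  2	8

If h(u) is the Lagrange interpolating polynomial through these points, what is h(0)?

L_0(0) = (-2)/[(-1)] = 2
L_1(0) = (-1)/[(1)] = -1
Sum: 5·(2) + 8·(-1) = 2

2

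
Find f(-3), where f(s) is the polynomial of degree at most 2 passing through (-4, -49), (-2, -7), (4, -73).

L_0(-3) = (-1)·(-7)/[(-2)·(-8)] = 7/16
L_1(-3) = (1)·(-7)/[(2)·(-6)] = 7/12
L_2(-3) = (1)·(-1)/[(8)·(6)] = -1/48
Sum: (-49)·(7/16) + (-7)·(7/12) + (-73)·(-1/48) = -24

-24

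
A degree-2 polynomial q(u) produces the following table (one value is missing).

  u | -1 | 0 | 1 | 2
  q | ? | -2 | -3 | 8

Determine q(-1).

11

The 3 known values determine q uniquely (degree ≤ 2).
Evaluate each Lagrange basis at u = -1:
L_0(-1) = (-2)·(-3)/[(-1)·(-2)] = 3
L_1(-1) = (-1)·(-3)/[(1)·(-1)] = -3
L_2(-1) = (-1)·(-2)/[(2)·(1)] = 1
Sum: (-2)·(3) + (-3)·(-3) + 8·(1) = 11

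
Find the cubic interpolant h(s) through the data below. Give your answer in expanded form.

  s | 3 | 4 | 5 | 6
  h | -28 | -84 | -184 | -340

L_0(s) = (s - 4)(s - 5)(s - 6) / [-6] = -(1/6)s^3 + (5/2)s^2 - (37/3)s + 20
L_1(s) = (s - 3)(s - 5)(s - 6) / [2] = (1/2)s^3 - 7s^2 + (63/2)s - 45
L_2(s) = (s - 3)(s - 4)(s - 6) / [-2] = -(1/2)s^3 + (13/2)s^2 - 27s + 36
L_3(s) = (s - 3)(s - 4)(s - 5) / [6] = (1/6)s^3 - 2s^2 + (47/6)s - 10
h(s) = (-28)·L_0 + (-84)·L_1 + (-184)·L_2 + (-340)·L_3
  (-28)·L_0(s) = (14/3)s^3 - 70s^2 + (1036/3)s - 560
  (-84)·L_1(s) = -42s^3 + 588s^2 - 2646s + 3780
  (-184)·L_2(s) = 92s^3 - 1196s^2 + 4968s - 6624
  (-340)·L_3(s) = -(170/3)s^3 + 680s^2 - (7990/3)s + 3400
Adding term by term: -2s^3 + 2s^2 + 4s - 4

h(s) = -2s^3 + 2s^2 + 4s - 4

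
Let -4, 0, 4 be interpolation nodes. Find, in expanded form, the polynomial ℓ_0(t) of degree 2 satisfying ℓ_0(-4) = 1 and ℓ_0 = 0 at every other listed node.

ℓ_0(t) = t(t - 4) / [(-4)·(-8)]
       = (t^2 - 4t) / (32)

ℓ_0(t) = (1/32)t^2 - (1/8)t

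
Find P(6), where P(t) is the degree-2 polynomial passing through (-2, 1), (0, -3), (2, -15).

L_0(6) = (6)·(4)/[(-2)·(-4)] = 3
L_1(6) = (8)·(4)/[(2)·(-2)] = -8
L_2(6) = (8)·(6)/[(4)·(2)] = 6
Sum: 1·(3) + (-3)·(-8) + (-15)·(6) = -63

-63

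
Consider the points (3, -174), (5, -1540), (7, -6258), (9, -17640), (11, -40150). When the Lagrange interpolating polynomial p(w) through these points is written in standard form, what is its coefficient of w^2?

-2

L_0(w) = (w - 5)(w - 7)(w - 9)(w - 11) / [384] = (1/384)w^4 - (1/12)w^3 + (187/192)w^2 - (59/12)w + 1155/128
L_1(w) = (w - 3)(w - 7)(w - 9)(w - 11) / [-96] = -(1/96)w^4 + (5/16)w^3 - (10/3)w^2 + (235/16)w - 693/32
L_2(w) = (w - 3)(w - 5)(w - 9)(w - 11) / [64] = (1/64)w^4 - (7/16)w^3 + (137/32)w^2 - (273/16)w + 1485/64
L_3(w) = (w - 3)(w - 5)(w - 7)(w - 11) / [-96] = -(1/96)w^4 + (13/48)w^3 - (59/24)w^2 + (443/48)w - 385/32
L_4(w) = (w - 3)(w - 5)(w - 7)(w - 9) / [384] = (1/384)w^4 - (1/16)w^3 + (103/192)w^2 - (31/16)w + 315/128
p(w) = (-174)·L_0 + (-1540)·L_1 + (-6258)·L_2 + (-17640)·L_3 + (-40150)·L_4
Only the coefficient of w^2 is needed; take it from each L_i and combine:
(-174)·(187/192) + (-1540)·(-10/3) + (-6258)·(137/32) + (-17640)·(-59/24) + (-40150)·(103/192) = -2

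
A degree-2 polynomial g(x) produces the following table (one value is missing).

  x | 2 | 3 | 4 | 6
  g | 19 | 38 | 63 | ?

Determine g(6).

The 3 known values determine g uniquely (degree ≤ 2).
Evaluate each Lagrange basis at x = 6:
L_0(6) = (3)·(2)/[(-1)·(-2)] = 3
L_1(6) = (4)·(2)/[(1)·(-1)] = -8
L_2(6) = (4)·(3)/[(2)·(1)] = 6
Sum: 19·(3) + 38·(-8) + 63·(6) = 131

131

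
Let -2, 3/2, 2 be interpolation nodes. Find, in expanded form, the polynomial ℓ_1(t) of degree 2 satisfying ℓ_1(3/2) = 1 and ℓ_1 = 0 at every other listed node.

ℓ_1(t) = (t + 2)(t - 2) / [(7/2)·(-1/2)]
       = (t^2 - 4) / (-7/4)

ℓ_1(t) = -(4/7)t^2 + 16/7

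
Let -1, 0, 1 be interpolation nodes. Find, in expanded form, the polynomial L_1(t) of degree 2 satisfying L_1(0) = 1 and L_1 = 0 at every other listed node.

L_1(t) = -t^2 + 1

L_1(t) = (t + 1)(t - 1) / [(1)·(-1)]
       = (t^2 - 1) / (-1)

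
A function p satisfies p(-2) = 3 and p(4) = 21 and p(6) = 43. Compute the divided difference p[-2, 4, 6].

1

p[-2,4] = (21 - 3) / (4 - (-2)) = 3
p[4,6] = (43 - 21) / (6 - 4) = 11
p[-2,4,6] = (11 - 3) / (6 - (-2)) = 1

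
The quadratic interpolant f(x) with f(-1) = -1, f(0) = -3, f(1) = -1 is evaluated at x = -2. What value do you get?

L_0(-2) = (-2)·(-3)/[(-1)·(-2)] = 3
L_1(-2) = (-1)·(-3)/[(1)·(-1)] = -3
L_2(-2) = (-1)·(-2)/[(2)·(1)] = 1
Sum: (-1)·(3) + (-3)·(-3) + (-1)·(1) = 5

5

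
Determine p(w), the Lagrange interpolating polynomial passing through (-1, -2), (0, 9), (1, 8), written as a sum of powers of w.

p(w) = -6w^2 + 5w + 9

Build the Lagrange basis polynomials:
L_0(w) = w(w - 1) / [2] = (1/2)w^2 - (1/2)w
L_1(w) = (w + 1)(w - 1) / [-1] = -w^2 + 1
L_2(w) = (w + 1)w / [2] = (1/2)w^2 + (1/2)w
p(w) = (-2)·L_0 + 9·L_1 + 8·L_2
  (-2)·L_0(w) = -w^2 + w
  9·L_1(w) = -9w^2 + 9
  8·L_2(w) = 4w^2 + 4w
Adding term by term: -6w^2 + 5w + 9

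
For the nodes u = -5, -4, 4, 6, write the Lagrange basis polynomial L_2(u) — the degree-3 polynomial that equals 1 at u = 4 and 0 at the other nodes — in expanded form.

L_2(u) = -(1/144)u^3 - (1/48)u^2 + (17/72)u + 5/6

L_2(u) = (u + 5)(u + 4)(u - 6) / [(9)·(8)·(-2)]
       = (u^3 + 3u^2 - 34u - 120) / (-144)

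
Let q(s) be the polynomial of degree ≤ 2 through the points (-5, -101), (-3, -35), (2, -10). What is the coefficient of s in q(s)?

Build the Lagrange basis polynomials:
L_0(s) = (s + 3)(s - 2) / [14] = (1/14)s^2 + (1/14)s - 3/7
L_1(s) = (s + 5)(s - 2) / [-10] = -(1/10)s^2 - (3/10)s + 1
L_2(s) = (s + 5)(s + 3) / [35] = (1/35)s^2 + (8/35)s + 3/7
q(s) = (-101)·L_0 + (-35)·L_1 + (-10)·L_2
Only the coefficient of s is needed; take it from each L_i and combine:
(-101)·(1/14) + (-35)·(-3/10) + (-10)·(8/35) = 1

1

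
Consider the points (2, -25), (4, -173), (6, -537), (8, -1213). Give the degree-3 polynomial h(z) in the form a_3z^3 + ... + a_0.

Build the Lagrange basis polynomials:
L_0(z) = (z - 4)(z - 6)(z - 8) / [-48] = -(1/48)z^3 + (3/8)z^2 - (13/6)z + 4
L_1(z) = (z - 2)(z - 6)(z - 8) / [16] = (1/16)z^3 - z^2 + (19/4)z - 6
L_2(z) = (z - 2)(z - 4)(z - 8) / [-16] = -(1/16)z^3 + (7/8)z^2 - (7/2)z + 4
L_3(z) = (z - 2)(z - 4)(z - 6) / [48] = (1/48)z^3 - (1/4)z^2 + (11/12)z - 1
h(z) = (-25)·L_0 + (-173)·L_1 + (-537)·L_2 + (-1213)·L_3
  (-25)·L_0(z) = (25/48)z^3 - (75/8)z^2 + (325/6)z - 100
  (-173)·L_1(z) = -(173/16)z^3 + 173z^2 - (3287/4)z + 1038
  (-537)·L_2(z) = (537/16)z^3 - (3759/8)z^2 + (3759/2)z - 2148
  (-1213)·L_3(z) = -(1213/48)z^3 + (1213/4)z^2 - (13343/12)z + 1213
Adding term by term: -2z^3 - 3z^2 + 3

h(z) = -2z^3 - 3z^2 + 3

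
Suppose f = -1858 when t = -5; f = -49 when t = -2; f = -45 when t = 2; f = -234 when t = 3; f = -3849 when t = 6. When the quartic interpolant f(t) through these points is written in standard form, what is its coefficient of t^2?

1

Build the Lagrange basis polynomials:
L_0(t) = (t + 2)(t - 2)(t - 3)(t - 6) / [1848] = (1/1848)t^4 - (3/616)t^3 + (1/132)t^2 + (3/154)t - 3/77
L_1(t) = (t + 5)(t - 2)(t - 3)(t - 6) / [-480] = -(1/480)t^4 + (1/80)t^3 + (19/480)t^2 - (3/10)t + 3/8
L_2(t) = (t + 5)(t + 2)(t - 3)(t - 6) / [112] = (1/112)t^4 - (1/56)t^3 - (5/16)t^2 + (9/28)t + 45/28
L_3(t) = (t + 5)(t + 2)(t - 2)(t - 6) / [-120] = -(1/120)t^4 + (1/120)t^3 + (17/60)t^2 - (1/30)t - 1
L_4(t) = (t + 5)(t + 2)(t - 2)(t - 3) / [1056] = (1/1056)t^4 + (1/528)t^3 - (19/1056)t^2 - (1/132)t + 5/88
f(t) = (-1858)·L_0 + (-49)·L_1 + (-45)·L_2 + (-234)·L_3 + (-3849)·L_4
Only the coefficient of t^2 is needed; take it from each L_i and combine:
(-1858)·(1/132) + (-49)·(19/480) + (-45)·(-5/16) + (-234)·(17/60) + (-3849)·(-19/1056) = 1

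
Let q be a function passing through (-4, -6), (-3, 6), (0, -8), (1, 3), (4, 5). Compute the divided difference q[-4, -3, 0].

q[-4,-3] = (6 - (-6)) / (-3 - (-4)) = 12
q[-3,0] = (-8 - 6) / (0 - (-3)) = -14/3
q[-4,-3,0] = (-14/3 - 12) / (0 - (-4)) = -25/6

-25/6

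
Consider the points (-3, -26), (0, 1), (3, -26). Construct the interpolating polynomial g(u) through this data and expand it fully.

g(u) = -3u^2 + 1

Newton's divided differences:
g[-3,0] = (1 - (-26)) / (0 - (-3)) = 9
g[0,3] = (-26 - 1) / (3 - 0) = -9
g[-3,0,3] = (-9 - 9) / (3 - (-3)) = -3
g(u) = -26 + 9·(u + 3) + (-3)·(u + 3)u
Expanding: g(u) = -3u^2 + 1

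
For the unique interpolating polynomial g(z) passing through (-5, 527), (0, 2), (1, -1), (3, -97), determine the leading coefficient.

Build the Lagrange basis polynomials:
L_0(z) = z(z - 1)(z - 3) / [-240] = -(1/240)z^3 + (1/60)z^2 - (1/80)z
L_1(z) = (z + 5)(z - 1)(z - 3) / [15] = (1/15)z^3 + (1/15)z^2 - (17/15)z + 1
L_2(z) = (z + 5)z(z - 3) / [-12] = -(1/12)z^3 - (1/6)z^2 + (5/4)z
L_3(z) = (z + 5)z(z - 1) / [48] = (1/48)z^3 + (1/12)z^2 - (5/48)z
g(z) = 527·L_0 + 2·L_1 + (-1)·L_2 + (-97)·L_3
Only the coefficient of z^3 is needed; take it from each L_i and combine:
527·(-1/240) + 2·(1/15) + (-1)·(-1/12) + (-97)·(1/48) = -4

-4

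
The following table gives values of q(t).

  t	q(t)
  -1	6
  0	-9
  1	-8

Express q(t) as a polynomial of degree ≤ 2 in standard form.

q(t) = 8t^2 - 7t - 9

L_0(t) = t(t - 1) / [2] = (1/2)t^2 - (1/2)t
L_1(t) = (t + 1)(t - 1) / [-1] = -t^2 + 1
L_2(t) = (t + 1)t / [2] = (1/2)t^2 + (1/2)t
q(t) = 6·L_0 + (-9)·L_1 + (-8)·L_2
  6·L_0(t) = 3t^2 - 3t
  (-9)·L_1(t) = 9t^2 - 9
  (-8)·L_2(t) = -4t^2 - 4t
Adding term by term: 8t^2 - 7t - 9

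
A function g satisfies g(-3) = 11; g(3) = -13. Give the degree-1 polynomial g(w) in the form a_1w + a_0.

Build the Lagrange basis polynomials:
L_0(w) = (w - 3) / [-6] = -(1/6)w + 1/2
L_1(w) = (w + 3) / [6] = (1/6)w + 1/2
g(w) = 11·L_0 + (-13)·L_1
  11·L_0(w) = -(11/6)w + 11/2
  (-13)·L_1(w) = -(13/6)w - 13/2
Adding term by term: -4w - 1

g(w) = -4w - 1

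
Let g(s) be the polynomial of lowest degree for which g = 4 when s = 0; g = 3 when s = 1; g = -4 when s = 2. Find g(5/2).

-39/4

Evaluate each Lagrange basis at s = 5/2:
L_0(5/2) = (3/2)·(1/2)/[(-1)·(-2)] = 3/8
L_1(5/2) = (5/2)·(1/2)/[(1)·(-1)] = -5/4
L_2(5/2) = (5/2)·(3/2)/[(2)·(1)] = 15/8
Sum: 4·(3/8) + 3·(-5/4) + (-4)·(15/8) = -39/4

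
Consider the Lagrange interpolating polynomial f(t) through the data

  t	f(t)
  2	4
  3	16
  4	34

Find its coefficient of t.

Build the Lagrange basis polynomials:
L_0(t) = (t - 3)(t - 4) / [2] = (1/2)t^2 - (7/2)t + 6
L_1(t) = (t - 2)(t - 4) / [-1] = -t^2 + 6t - 8
L_2(t) = (t - 2)(t - 3) / [2] = (1/2)t^2 - (5/2)t + 3
f(t) = 4·L_0 + 16·L_1 + 34·L_2
Only the coefficient of t is needed; take it from each L_i and combine:
4·(-7/2) + 16·(6) + 34·(-5/2) = -3

-3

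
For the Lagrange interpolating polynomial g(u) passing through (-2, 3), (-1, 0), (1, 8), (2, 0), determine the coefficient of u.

67/12

Build the Lagrange basis polynomials:
L_0(u) = (u + 1)(u - 1)(u - 2) / [-12] = -(1/12)u^3 + (1/6)u^2 + (1/12)u - 1/6
L_1(u) = (u + 2)(u - 1)(u - 2) / [6] = (1/6)u^3 - (1/6)u^2 - (2/3)u + 2/3
L_2(u) = (u + 2)(u + 1)(u - 2) / [-6] = -(1/6)u^3 - (1/6)u^2 + (2/3)u + 2/3
L_3(u) = (u + 2)(u + 1)(u - 1) / [12] = (1/12)u^3 + (1/6)u^2 - (1/12)u - 1/6
g(u) = 3·L_0 + 0·L_1 + 8·L_2 + 0·L_3
Only the coefficient of u is needed; take it from each L_i and combine:
3·(1/12) + 0·(-2/3) + 8·(2/3) + 0·(-1/12) = 67/12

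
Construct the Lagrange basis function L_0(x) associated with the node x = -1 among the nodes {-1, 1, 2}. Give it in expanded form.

L_0(x) = (1/6)x^2 - (1/2)x + 1/3

L_0(x) = (x - 1)(x - 2) / [(-2)·(-3)]
       = (x^2 - 3x + 2) / (6)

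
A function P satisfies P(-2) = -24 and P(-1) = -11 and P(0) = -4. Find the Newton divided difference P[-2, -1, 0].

P[-2,-1] = (-11 - (-24)) / (-1 - (-2)) = 13
P[-1,0] = (-4 - (-11)) / (0 - (-1)) = 7
P[-2,-1,0] = (7 - 13) / (0 - (-2)) = -3

-3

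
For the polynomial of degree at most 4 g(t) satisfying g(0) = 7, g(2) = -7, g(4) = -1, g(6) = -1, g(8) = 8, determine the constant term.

7

Build the Lagrange basis polynomials:
L_0(t) = (t - 2)(t - 4)(t - 6)(t - 8) / [384] = (1/384)t^4 - (5/96)t^3 + (35/96)t^2 - (25/24)t + 1
L_1(t) = t(t - 4)(t - 6)(t - 8) / [-96] = -(1/96)t^4 + (3/16)t^3 - (13/12)t^2 + 2t
L_2(t) = t(t - 2)(t - 6)(t - 8) / [64] = (1/64)t^4 - (1/4)t^3 + (19/16)t^2 - (3/2)t
L_3(t) = t(t - 2)(t - 4)(t - 8) / [-96] = -(1/96)t^4 + (7/48)t^3 - (7/12)t^2 + (2/3)t
L_4(t) = t(t - 2)(t - 4)(t - 6) / [384] = (1/384)t^4 - (1/32)t^3 + (11/96)t^2 - (1/8)t
g(t) = 7·L_0 + (-7)·L_1 + (-1)·L_2 + (-1)·L_3 + 8·L_4
Only the constant term is needed; take it from each L_i and combine:
7·(1) + (-7)·(0) + (-1)·(0) + (-1)·(0) + 8·(0) = 7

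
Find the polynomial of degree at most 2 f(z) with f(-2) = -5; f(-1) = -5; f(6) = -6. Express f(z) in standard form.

Newton's divided differences:
f[-2,-1] = (-5 - (-5)) / (-1 - (-2)) = 0
f[-1,6] = (-6 - (-5)) / (6 - (-1)) = -1/7
f[-2,-1,6] = (-1/7 - 0) / (6 - (-2)) = -1/56
f(z) = -5 + (-1/56)·(z + 2)(z + 1)
Expanding: f(z) = -(1/56)z^2 - (3/56)z - 141/28

f(z) = -(1/56)z^2 - (3/56)z - 141/28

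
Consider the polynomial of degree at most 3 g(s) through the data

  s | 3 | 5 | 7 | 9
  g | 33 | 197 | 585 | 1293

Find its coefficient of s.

0

L_0(s) = (s - 5)(s - 7)(s - 9) / [-48] = -(1/48)s^3 + (7/16)s^2 - (143/48)s + 105/16
L_1(s) = (s - 3)(s - 7)(s - 9) / [16] = (1/16)s^3 - (19/16)s^2 + (111/16)s - 189/16
L_2(s) = (s - 3)(s - 5)(s - 9) / [-16] = -(1/16)s^3 + (17/16)s^2 - (87/16)s + 135/16
L_3(s) = (s - 3)(s - 5)(s - 7) / [48] = (1/48)s^3 - (5/16)s^2 + (71/48)s - 35/16
g(s) = 33·L_0 + 197·L_1 + 585·L_2 + 1293·L_3
Only the coefficient of s is needed; take it from each L_i and combine:
33·(-143/48) + 197·(111/16) + 585·(-87/16) + 1293·(71/48) = 0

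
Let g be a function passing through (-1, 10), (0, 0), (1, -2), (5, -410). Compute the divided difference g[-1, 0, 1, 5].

g[-1,0] = (0 - 10) / (0 - (-1)) = -10
g[0,1] = (-2 - 0) / (1 - 0) = -2
g[1,5] = (-410 - (-2)) / (5 - 1) = -102
g[-1,0,1] = (-2 - (-10)) / (1 - (-1)) = 4
g[0,1,5] = (-102 - (-2)) / (5 - 0) = -20
g[-1,0,1,5] = (-20 - 4) / (5 - (-1)) = -4

-4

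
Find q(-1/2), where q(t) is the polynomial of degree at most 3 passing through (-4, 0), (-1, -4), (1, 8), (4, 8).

-49/40

Evaluate each Lagrange basis at t = -1/2:
L_0(-1/2) = (1/2)·(-3/2)·(-9/2)/[(-3)·(-5)·(-8)] = -9/320
L_1(-1/2) = (7/2)·(-3/2)·(-9/2)/[(3)·(-2)·(-5)] = 63/80
L_2(-1/2) = (7/2)·(1/2)·(-9/2)/[(5)·(2)·(-3)] = 21/80
L_3(-1/2) = (7/2)·(1/2)·(-3/2)/[(8)·(5)·(3)] = -7/320
Sum: 0 + (-4)·(63/80) + 8·(21/80) + 8·(-7/320) = -49/40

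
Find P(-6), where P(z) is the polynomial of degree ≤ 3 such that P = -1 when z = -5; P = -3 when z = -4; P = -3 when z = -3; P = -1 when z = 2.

19/5

Using Newton's divided-difference form:
P[-5,-4] = (-3 - (-1)) / (-4 - (-5)) = -2
P[-4,-3] = (-3 - (-3)) / (-3 - (-4)) = 0
P[-3,2] = (-1 - (-3)) / (2 - (-3)) = 2/5
P[-5,-4,-3] = (0 - (-2)) / (-3 - (-5)) = 1
P[-4,-3,2] = (2/5 - 0) / (2 - (-4)) = 1/15
P[-5,-4,-3,2] = (1/15 - 1) / (2 - (-5)) = -2/15
P(-6) = -1 + (-2)·(-1) + 1·(-1)·(-2) + (-2/15)·(-1)·(-2)·(-3) = 19/5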